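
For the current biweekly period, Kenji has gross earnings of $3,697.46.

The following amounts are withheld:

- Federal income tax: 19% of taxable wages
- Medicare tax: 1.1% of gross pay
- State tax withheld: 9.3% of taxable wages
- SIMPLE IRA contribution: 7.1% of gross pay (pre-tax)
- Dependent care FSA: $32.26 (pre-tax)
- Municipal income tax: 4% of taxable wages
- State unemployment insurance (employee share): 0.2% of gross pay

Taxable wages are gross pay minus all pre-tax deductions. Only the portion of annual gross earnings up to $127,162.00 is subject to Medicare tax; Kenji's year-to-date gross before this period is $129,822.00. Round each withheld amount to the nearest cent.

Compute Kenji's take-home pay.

Dependent care FSA: $32.26
SIMPLE IRA contribution: $3,697.46 × 0.071 = $262.52
Pre-tax total = $32.26 + $262.52 = $294.78
Taxable wages = $3,697.46 − $294.78 = $3,402.68
Municipal income tax: $3,402.68 × 0.04 = $136.11
Federal income tax: $3,402.68 × 0.19 = $646.51
State tax withheld: $3,402.68 × 0.093 = $316.45
State unemployment insurance (employee share): $3,697.46 × 0.002 = $7.39
Medicare tax: annual cap $127,162.00 already reached (YTD $129,822.00), so $0.00
Total deductions = $32.26 + $262.52 + $136.11 + $646.51 + $316.45 + $7.39 + $0.00 = $1,401.24
Net pay = $3,697.46 − $1,401.24 = $2,296.22

$2,296.22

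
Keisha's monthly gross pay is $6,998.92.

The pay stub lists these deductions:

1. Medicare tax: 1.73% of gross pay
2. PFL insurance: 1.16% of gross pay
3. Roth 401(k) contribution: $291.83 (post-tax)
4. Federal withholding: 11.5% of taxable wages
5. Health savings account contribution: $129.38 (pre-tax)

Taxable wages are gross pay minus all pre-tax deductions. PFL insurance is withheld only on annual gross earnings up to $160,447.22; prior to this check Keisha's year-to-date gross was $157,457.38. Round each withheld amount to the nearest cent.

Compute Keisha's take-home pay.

$5,631.95

Health savings account contribution: $129.38
Taxable wages = $6,998.92 − $129.38 = $6,869.54
Federal withholding: $6,869.54 × 0.115 = $790.00
Medicare tax: $6,998.92 × 0.0173 = $121.08
PFL insurance: only $160,447.22 − $157,457.38 = $2,989.84 of this check is subject → $2,989.84 × 0.0116 = $34.68
Roth 401(k) contribution: $291.83
Total deductions = $129.38 + $790.00 + $121.08 + $34.68 + $291.83 = $1,366.97
Net pay = $6,998.92 − $1,366.97 = $5,631.95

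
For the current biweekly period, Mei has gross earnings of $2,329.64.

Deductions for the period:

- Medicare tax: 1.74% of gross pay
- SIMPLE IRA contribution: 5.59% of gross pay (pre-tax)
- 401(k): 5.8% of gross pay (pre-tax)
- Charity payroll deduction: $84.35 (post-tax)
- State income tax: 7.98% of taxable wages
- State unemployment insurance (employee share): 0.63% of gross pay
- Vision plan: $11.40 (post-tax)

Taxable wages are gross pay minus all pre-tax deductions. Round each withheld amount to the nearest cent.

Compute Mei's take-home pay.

401(k): $2,329.64 × 0.058 = $135.12
SIMPLE IRA contribution: $2,329.64 × 0.0559 = $130.23
Pre-tax total = $135.12 + $130.23 = $265.35
Taxable wages = $2,329.64 − $265.35 = $2,064.29
State income tax: $2,064.29 × 0.0798 = $164.73
State unemployment insurance (employee share): $2,329.64 × 0.0063 = $14.68
Medicare tax: $2,329.64 × 0.0174 = $40.54
Vision plan: $11.40
Charity payroll deduction: $84.35
Total deductions = $135.12 + $130.23 + $164.73 + $14.68 + $40.54 + $11.40 + $84.35 = $581.05
Net pay = $2,329.64 − $581.05 = $1,748.59

$1,748.59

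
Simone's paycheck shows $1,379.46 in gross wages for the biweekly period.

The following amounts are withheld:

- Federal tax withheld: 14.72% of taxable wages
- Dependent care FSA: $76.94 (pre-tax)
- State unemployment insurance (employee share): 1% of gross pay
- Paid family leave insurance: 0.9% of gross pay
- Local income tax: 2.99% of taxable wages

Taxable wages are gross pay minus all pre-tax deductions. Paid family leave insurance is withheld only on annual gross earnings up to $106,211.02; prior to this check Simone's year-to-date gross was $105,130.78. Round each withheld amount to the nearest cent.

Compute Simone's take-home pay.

$1,048.33

Dependent care FSA: $76.94
Taxable wages = $1,379.46 − $76.94 = $1,302.52
Local income tax: $1,302.52 × 0.0299 = $38.95
Federal tax withheld: $1,302.52 × 0.1472 = $191.73
Paid family leave insurance: only $106,211.02 − $105,130.78 = $1,080.24 of this check is subject → $1,080.24 × 0.009 = $9.72
State unemployment insurance (employee share): $1,379.46 × 0.01 = $13.79
Total deductions = $76.94 + $38.95 + $191.73 + $9.72 + $13.79 = $331.13
Net pay = $1,379.46 − $331.13 = $1,048.33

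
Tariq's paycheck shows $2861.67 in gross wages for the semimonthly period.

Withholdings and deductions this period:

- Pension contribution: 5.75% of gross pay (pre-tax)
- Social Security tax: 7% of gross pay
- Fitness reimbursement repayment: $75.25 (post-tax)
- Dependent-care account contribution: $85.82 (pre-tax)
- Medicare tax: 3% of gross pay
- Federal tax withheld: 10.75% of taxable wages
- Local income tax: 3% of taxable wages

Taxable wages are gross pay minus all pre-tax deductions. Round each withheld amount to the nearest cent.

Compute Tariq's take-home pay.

Dependent-care account contribution: $85.82
Pension contribution: $2861.67 × 0.0575 = $164.55
Pre-tax total = $85.82 + $164.55 = $250.37
Taxable wages = $2861.67 − $250.37 = $2611.30
Federal tax withheld: $2611.30 × 0.1075 = $280.71
Local income tax: $2611.30 × 0.03 = $78.34
Social Security tax: $2861.67 × 0.07 = $200.32
Medicare tax: $2861.67 × 0.03 = $85.85
Fitness reimbursement repayment: $75.25
Total deductions = $85.82 + $164.55 + $280.71 + $78.34 + $200.32 + $85.85 + $75.25 = $970.84
Net pay = $2861.67 − $970.84 = $1890.83

$1890.83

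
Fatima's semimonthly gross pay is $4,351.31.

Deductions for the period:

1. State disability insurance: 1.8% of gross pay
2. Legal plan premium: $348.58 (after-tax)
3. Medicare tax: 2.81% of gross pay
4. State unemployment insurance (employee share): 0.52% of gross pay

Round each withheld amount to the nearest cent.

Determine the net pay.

$3,779.51

State unemployment insurance (employee share): $4,351.31 × 0.0052 = $22.63
Medicare tax: $4,351.31 × 0.0281 = $122.27
State disability insurance: $4,351.31 × 0.018 = $78.32
Legal plan premium: $348.58
Total deductions = $22.63 + $122.27 + $78.32 + $348.58 = $571.80
Net pay = $4,351.31 − $571.80 = $3,779.51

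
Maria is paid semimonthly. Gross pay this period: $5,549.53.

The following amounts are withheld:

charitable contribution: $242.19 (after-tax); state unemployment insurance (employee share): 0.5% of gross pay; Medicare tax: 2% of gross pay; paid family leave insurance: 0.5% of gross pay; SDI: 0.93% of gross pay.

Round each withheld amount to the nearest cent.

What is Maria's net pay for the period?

Medicare tax: $5,549.53 × 0.02 = $110.99
Paid family leave insurance: $5,549.53 × 0.005 = $27.75
SDI: $5,549.53 × 0.0093 = $51.61
State unemployment insurance (employee share): $5,549.53 × 0.005 = $27.75
Charitable contribution: $242.19
Total deductions = $110.99 + $27.75 + $51.61 + $27.75 + $242.19 = $460.29
Net pay = $5,549.53 − $460.29 = $5,089.24

$5,089.24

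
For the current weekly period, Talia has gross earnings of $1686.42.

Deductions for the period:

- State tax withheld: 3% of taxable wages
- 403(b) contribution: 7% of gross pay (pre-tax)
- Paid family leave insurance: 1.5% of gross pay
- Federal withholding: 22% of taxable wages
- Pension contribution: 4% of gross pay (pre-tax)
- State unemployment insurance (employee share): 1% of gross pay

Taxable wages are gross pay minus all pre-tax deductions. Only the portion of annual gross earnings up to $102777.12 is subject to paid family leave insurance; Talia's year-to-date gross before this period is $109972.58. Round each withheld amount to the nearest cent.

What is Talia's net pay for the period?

403(b) contribution: $1686.42 × 0.07 = $118.05
Pension contribution: $1686.42 × 0.04 = $67.46
Pre-tax total = $118.05 + $67.46 = $185.51
Taxable wages = $1686.42 − $185.51 = $1500.91
State tax withheld: $1500.91 × 0.03 = $45.03
Federal withholding: $1500.91 × 0.22 = $330.20
Paid family leave insurance: annual cap $102777.12 already reached (YTD $109972.58), so $0.00
State unemployment insurance (employee share): $1686.42 × 0.01 = $16.86
Total deductions = $118.05 + $67.46 + $45.03 + $330.20 + $0.00 + $16.86 = $577.60
Net pay = $1686.42 − $577.60 = $1108.82

$1108.82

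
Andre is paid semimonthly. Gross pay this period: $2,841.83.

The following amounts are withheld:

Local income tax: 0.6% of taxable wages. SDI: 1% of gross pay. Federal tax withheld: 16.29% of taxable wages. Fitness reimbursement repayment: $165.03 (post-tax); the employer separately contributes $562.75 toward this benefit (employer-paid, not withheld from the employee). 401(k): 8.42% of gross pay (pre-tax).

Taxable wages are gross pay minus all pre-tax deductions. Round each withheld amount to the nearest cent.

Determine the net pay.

401(k): $2,841.83 × 0.0842 = $239.28
Taxable wages = $2,841.83 − $239.28 = $2,602.55
Local income tax: $2,602.55 × 0.006 = $15.62
Federal tax withheld: $2,602.55 × 0.1629 = $423.96
SDI: $2,841.83 × 0.01 = $28.42
Fitness reimbursement repayment: $165.03
(Employer's $562.75 toward fitness reimbursement repayment is not withheld from the employee.)
Total deductions = $239.28 + $15.62 + $423.96 + $28.42 + $165.03 = $872.31
Net pay = $2,841.83 − $872.31 = $1,969.52

$1,969.52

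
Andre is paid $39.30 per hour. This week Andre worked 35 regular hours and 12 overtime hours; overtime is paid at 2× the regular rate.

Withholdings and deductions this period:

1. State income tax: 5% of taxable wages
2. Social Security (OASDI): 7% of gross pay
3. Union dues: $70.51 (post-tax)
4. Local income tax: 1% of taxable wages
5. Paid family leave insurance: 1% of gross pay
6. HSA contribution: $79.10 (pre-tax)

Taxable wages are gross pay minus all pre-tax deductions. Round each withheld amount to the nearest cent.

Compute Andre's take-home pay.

Regular pay: 35 × $39.30 = $1,375.50
Overtime pay: 12 × $39.30 × 2 = $943.20
Gross pay = $1,375.50 + $943.20 = $2,318.70
HSA contribution: $79.10
Taxable wages = $2,318.70 − $79.10 = $2,239.60
State income tax: $2,239.60 × 0.05 = $111.98
Local income tax: $2,239.60 × 0.01 = $22.40
Social Security (OASDI): $2,318.70 × 0.07 = $162.31
Paid family leave insurance: $2,318.70 × 0.01 = $23.19
Union dues: $70.51
Total deductions = $79.10 + $111.98 + $22.40 + $162.31 + $23.19 + $70.51 = $469.49
Net pay = $2,318.70 − $469.49 = $1,849.21

$1,849.21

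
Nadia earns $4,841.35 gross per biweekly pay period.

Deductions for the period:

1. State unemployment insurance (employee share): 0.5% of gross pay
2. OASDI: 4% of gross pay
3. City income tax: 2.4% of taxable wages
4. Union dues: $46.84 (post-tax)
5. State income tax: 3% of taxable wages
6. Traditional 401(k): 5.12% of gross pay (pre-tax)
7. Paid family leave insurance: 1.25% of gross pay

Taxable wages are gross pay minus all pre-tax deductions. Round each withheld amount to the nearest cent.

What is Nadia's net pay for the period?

$4,020.21

Traditional 401(k): $4,841.35 × 0.0512 = $247.88
Taxable wages = $4,841.35 − $247.88 = $4,593.47
State income tax: $4,593.47 × 0.03 = $137.80
City income tax: $4,593.47 × 0.024 = $110.24
OASDI: $4,841.35 × 0.04 = $193.65
State unemployment insurance (employee share): $4,841.35 × 0.005 = $24.21
Paid family leave insurance: $4,841.35 × 0.0125 = $60.52
Union dues: $46.84
Total deductions = $247.88 + $137.80 + $110.24 + $193.65 + $24.21 + $60.52 + $46.84 = $821.14
Net pay = $4,841.35 − $821.14 = $4,020.21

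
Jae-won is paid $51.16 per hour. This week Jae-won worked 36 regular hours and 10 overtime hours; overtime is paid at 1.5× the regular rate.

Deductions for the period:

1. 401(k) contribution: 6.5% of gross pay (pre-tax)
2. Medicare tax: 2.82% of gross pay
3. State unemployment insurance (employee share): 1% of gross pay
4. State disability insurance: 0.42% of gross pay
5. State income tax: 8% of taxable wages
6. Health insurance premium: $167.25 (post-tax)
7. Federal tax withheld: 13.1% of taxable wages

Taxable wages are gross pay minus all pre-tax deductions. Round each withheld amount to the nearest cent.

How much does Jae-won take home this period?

Regular pay: 36 × $51.16 = $1,841.76
Overtime pay: 10 × $51.16 × 1.5 = $767.40
Gross pay = $1,841.76 + $767.40 = $2,609.16
401(k) contribution: $2,609.16 × 0.065 = $169.60
Taxable wages = $2,609.16 − $169.60 = $2,439.56
Federal tax withheld: $2,439.56 × 0.131 = $319.58
State income tax: $2,439.56 × 0.08 = $195.16
State disability insurance: $2,609.16 × 0.0042 = $10.96
State unemployment insurance (employee share): $2,609.16 × 0.01 = $26.09
Medicare tax: $2,609.16 × 0.0282 = $73.58
Health insurance premium: $167.25
Total deductions = $169.60 + $319.58 + $195.16 + $10.96 + $26.09 + $73.58 + $167.25 = $962.22
Net pay = $2,609.16 − $962.22 = $1,646.94

$1,646.94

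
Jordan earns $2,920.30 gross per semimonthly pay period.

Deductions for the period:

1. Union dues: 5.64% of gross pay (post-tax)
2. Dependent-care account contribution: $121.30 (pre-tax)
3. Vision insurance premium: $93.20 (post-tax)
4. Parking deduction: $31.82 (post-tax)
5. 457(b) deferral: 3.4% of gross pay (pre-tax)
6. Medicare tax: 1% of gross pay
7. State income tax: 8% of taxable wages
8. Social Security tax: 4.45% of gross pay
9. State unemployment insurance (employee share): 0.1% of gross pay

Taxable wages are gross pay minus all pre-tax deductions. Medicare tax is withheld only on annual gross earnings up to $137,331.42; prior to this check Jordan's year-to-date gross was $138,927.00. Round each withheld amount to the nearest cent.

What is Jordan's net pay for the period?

$2,061.14

Dependent-care account contribution: $121.30
457(b) deferral: $2,920.30 × 0.034 = $99.29
Pre-tax total = $121.30 + $99.29 = $220.59
Taxable wages = $2,920.30 − $220.59 = $2,699.71
State income tax: $2,699.71 × 0.08 = $215.98
State unemployment insurance (employee share): $2,920.30 × 0.001 = $2.92
Social Security tax: $2,920.30 × 0.0445 = $129.95
Medicare tax: annual cap $137,331.42 already reached (YTD $138,927.00), so $0.00
Union dues: $2,920.30 × 0.0564 = $164.70
Parking deduction: $31.82
Vision insurance premium: $93.20
Total deductions = $121.30 + $99.29 + $215.98 + $2.92 + $129.95 + $0.00 + $164.70 + $31.82 + $93.20 = $859.16
Net pay = $2,920.30 − $859.16 = $2,061.14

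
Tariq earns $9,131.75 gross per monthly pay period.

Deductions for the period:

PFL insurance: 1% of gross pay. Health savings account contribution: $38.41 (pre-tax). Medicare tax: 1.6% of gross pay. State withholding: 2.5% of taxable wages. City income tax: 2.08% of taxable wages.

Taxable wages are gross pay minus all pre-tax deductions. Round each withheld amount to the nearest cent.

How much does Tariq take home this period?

Health savings account contribution: $38.41
Taxable wages = $9,131.75 − $38.41 = $9,093.34
City income tax: $9,093.34 × 0.0208 = $189.14
State withholding: $9,093.34 × 0.025 = $227.33
Medicare tax: $9,131.75 × 0.016 = $146.11
PFL insurance: $9,131.75 × 0.01 = $91.32
Total deductions = $38.41 + $189.14 + $227.33 + $146.11 + $91.32 = $692.31
Net pay = $9,131.75 − $692.31 = $8,439.44

$8,439.44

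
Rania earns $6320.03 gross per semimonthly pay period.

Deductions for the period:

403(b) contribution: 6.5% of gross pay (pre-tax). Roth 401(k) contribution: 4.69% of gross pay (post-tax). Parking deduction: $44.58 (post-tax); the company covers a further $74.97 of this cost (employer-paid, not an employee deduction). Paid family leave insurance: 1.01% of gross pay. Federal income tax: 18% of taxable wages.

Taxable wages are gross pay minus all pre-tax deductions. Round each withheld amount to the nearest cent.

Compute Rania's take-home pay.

403(b) contribution: $6320.03 × 0.065 = $410.80
Taxable wages = $6320.03 − $410.80 = $5909.23
Federal income tax: $5909.23 × 0.18 = $1063.66
Paid family leave insurance: $6320.03 × 0.0101 = $63.83
Roth 401(k) contribution: $6320.03 × 0.0469 = $296.41
Parking deduction: $44.58
(Employer's $74.97 toward parking deduction is not withheld from the employee.)
Total deductions = $410.80 + $1063.66 + $63.83 + $296.41 + $44.58 = $1879.28
Net pay = $6320.03 − $1879.28 = $4440.75

$4440.75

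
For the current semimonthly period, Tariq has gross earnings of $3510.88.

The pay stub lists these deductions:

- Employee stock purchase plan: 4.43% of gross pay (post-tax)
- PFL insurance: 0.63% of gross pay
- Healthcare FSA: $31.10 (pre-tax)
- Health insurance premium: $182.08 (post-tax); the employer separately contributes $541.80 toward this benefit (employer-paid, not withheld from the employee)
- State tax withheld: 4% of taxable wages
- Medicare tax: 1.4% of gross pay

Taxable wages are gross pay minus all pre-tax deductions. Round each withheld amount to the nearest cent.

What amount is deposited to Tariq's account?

Healthcare FSA: $31.10
Taxable wages = $3510.88 − $31.10 = $3479.78
State tax withheld: $3479.78 × 0.04 = $139.19
Medicare tax: $3510.88 × 0.014 = $49.15
PFL insurance: $3510.88 × 0.0063 = $22.12
Employee stock purchase plan: $3510.88 × 0.0443 = $155.53
Health insurance premium: $182.08
(Employer's $541.80 toward health insurance premium is not withheld from the employee.)
Total deductions = $31.10 + $139.19 + $49.15 + $22.12 + $155.53 + $182.08 = $579.17
Net pay = $3510.88 − $579.17 = $2931.71

$2931.71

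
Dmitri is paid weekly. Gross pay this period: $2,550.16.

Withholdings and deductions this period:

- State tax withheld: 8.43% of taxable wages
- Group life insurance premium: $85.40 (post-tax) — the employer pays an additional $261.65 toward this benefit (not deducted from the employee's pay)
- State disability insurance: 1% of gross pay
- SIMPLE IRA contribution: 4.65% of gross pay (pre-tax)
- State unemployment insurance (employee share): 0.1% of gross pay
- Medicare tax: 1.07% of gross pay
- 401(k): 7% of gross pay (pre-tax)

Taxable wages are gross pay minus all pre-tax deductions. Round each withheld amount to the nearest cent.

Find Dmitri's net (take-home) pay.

$1,922.40

SIMPLE IRA contribution: $2,550.16 × 0.0465 = $118.58
401(k): $2,550.16 × 0.07 = $178.51
Pre-tax total = $118.58 + $178.51 = $297.09
Taxable wages = $2,550.16 − $297.09 = $2,253.07
State tax withheld: $2,253.07 × 0.0843 = $189.93
State disability insurance: $2,550.16 × 0.01 = $25.50
Medicare tax: $2,550.16 × 0.0107 = $27.29
State unemployment insurance (employee share): $2,550.16 × 0.001 = $2.55
Group life insurance premium: $85.40
(Employer's $261.65 toward group life insurance premium is not withheld from the employee.)
Total deductions = $118.58 + $178.51 + $189.93 + $25.50 + $27.29 + $2.55 + $85.40 = $627.76
Net pay = $2,550.16 − $627.76 = $1,922.40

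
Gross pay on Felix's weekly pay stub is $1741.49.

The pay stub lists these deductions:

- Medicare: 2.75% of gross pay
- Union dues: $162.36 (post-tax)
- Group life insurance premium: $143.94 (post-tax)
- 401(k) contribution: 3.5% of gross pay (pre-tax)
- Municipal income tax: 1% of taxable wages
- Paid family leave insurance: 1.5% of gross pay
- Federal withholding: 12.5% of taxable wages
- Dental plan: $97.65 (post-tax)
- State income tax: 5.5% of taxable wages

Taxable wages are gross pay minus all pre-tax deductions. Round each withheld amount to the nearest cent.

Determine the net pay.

401(k) contribution: $1741.49 × 0.035 = $60.95
Taxable wages = $1741.49 − $60.95 = $1680.54
Municipal income tax: $1680.54 × 0.01 = $16.81
Federal withholding: $1680.54 × 0.125 = $210.07
State income tax: $1680.54 × 0.055 = $92.43
Medicare: $1741.49 × 0.0275 = $47.89
Paid family leave insurance: $1741.49 × 0.015 = $26.12
Dental plan: $97.65
Union dues: $162.36
Group life insurance premium: $143.94
Total deductions = $60.95 + $16.81 + $210.07 + $92.43 + $47.89 + $26.12 + $97.65 + $162.36 + $143.94 = $858.22
Net pay = $1741.49 − $858.22 = $883.27

$883.27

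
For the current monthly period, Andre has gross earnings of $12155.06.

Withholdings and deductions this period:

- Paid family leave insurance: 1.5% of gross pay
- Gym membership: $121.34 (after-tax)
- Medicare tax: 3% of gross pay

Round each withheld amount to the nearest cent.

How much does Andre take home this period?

$11486.74

Paid family leave insurance: $12155.06 × 0.015 = $182.33
Medicare tax: $12155.06 × 0.03 = $364.65
Gym membership: $121.34
Total deductions = $182.33 + $364.65 + $121.34 = $668.32
Net pay = $12155.06 − $668.32 = $11486.74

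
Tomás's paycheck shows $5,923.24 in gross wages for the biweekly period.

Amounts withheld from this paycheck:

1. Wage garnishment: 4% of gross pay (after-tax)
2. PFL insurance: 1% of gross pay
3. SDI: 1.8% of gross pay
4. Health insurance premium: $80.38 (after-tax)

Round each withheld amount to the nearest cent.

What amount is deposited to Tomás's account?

PFL insurance: $5,923.24 × 0.01 = $59.23
SDI: $5,923.24 × 0.018 = $106.62
Wage garnishment: $5,923.24 × 0.04 = $236.93
Health insurance premium: $80.38
Total deductions = $59.23 + $106.62 + $236.93 + $80.38 = $483.16
Net pay = $5,923.24 − $483.16 = $5,440.08

$5,440.08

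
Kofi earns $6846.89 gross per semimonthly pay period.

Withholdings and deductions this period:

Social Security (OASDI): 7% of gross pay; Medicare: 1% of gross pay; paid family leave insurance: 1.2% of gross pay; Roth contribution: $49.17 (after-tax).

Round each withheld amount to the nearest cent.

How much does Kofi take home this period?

$6167.81

Medicare: $6846.89 × 0.01 = $68.47
Paid family leave insurance: $6846.89 × 0.012 = $82.16
Social Security (OASDI): $6846.89 × 0.07 = $479.28
Roth contribution: $49.17
Total deductions = $68.47 + $82.16 + $479.28 + $49.17 = $679.08
Net pay = $6846.89 − $679.08 = $6167.81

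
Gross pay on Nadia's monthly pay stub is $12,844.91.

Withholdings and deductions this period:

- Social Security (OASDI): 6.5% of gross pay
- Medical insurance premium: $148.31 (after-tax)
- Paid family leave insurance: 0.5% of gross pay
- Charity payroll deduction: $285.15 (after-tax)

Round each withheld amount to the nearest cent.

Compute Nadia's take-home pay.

Paid family leave insurance: $12,844.91 × 0.005 = $64.22
Social Security (OASDI): $12,844.91 × 0.065 = $834.92
Charity payroll deduction: $285.15
Medical insurance premium: $148.31
Total deductions = $64.22 + $834.92 + $285.15 + $148.31 = $1,332.60
Net pay = $12,844.91 − $1,332.60 = $11,512.31

$11,512.31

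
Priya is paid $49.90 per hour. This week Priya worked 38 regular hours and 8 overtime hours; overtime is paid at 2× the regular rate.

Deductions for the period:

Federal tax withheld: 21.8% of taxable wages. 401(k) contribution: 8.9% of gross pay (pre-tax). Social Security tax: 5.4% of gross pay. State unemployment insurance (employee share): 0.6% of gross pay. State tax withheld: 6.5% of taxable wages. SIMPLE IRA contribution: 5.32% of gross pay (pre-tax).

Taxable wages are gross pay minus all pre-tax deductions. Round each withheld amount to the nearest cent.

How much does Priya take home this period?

$1495.62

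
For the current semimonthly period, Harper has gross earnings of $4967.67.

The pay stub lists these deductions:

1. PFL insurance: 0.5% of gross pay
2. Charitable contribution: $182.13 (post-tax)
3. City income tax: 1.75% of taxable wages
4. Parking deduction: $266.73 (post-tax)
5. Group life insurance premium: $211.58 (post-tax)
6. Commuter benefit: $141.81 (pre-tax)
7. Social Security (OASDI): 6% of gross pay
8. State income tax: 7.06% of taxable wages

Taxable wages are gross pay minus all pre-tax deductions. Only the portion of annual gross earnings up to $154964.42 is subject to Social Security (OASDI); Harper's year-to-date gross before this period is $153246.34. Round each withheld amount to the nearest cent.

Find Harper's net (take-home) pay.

Commuter benefit: $141.81
Taxable wages = $4967.67 − $141.81 = $4825.86
State income tax: $4825.86 × 0.0706 = $340.71
City income tax: $4825.86 × 0.0175 = $84.45
Social Security (OASDI): only $154964.42 − $153246.34 = $1718.08 of this check is subject → $1718.08 × 0.06 = $103.08
PFL insurance: $4967.67 × 0.005 = $24.84
Group life insurance premium: $211.58
Charitable contribution: $182.13
Parking deduction: $266.73
Total deductions = $141.81 + $340.71 + $84.45 + $103.08 + $24.84 + $211.58 + $182.13 + $266.73 = $1355.33
Net pay = $4967.67 − $1355.33 = $3612.34

$3612.34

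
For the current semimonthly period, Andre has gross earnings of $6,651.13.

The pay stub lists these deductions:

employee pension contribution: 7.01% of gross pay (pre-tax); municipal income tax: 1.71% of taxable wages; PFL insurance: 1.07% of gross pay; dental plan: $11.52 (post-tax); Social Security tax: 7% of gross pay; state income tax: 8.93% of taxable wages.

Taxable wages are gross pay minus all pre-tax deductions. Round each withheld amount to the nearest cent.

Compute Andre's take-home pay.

Employee pension contribution: $6,651.13 × 0.0701 = $466.24
Taxable wages = $6,651.13 − $466.24 = $6,184.89
State income tax: $6,184.89 × 0.0893 = $552.31
Municipal income tax: $6,184.89 × 0.0171 = $105.76
PFL insurance: $6,651.13 × 0.0107 = $71.17
Social Security tax: $6,651.13 × 0.07 = $465.58
Dental plan: $11.52
Total deductions = $466.24 + $552.31 + $105.76 + $71.17 + $465.58 + $11.52 = $1,672.58
Net pay = $6,651.13 − $1,672.58 = $4,978.55

$4,978.55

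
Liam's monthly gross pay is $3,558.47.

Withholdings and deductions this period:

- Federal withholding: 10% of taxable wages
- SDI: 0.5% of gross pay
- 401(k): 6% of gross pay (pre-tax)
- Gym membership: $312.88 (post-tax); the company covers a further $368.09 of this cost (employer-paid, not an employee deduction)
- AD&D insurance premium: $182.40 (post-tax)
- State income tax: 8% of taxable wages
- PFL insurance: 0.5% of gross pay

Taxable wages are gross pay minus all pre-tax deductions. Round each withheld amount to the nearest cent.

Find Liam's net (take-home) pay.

$2,212.00

401(k): $3,558.47 × 0.06 = $213.51
Taxable wages = $3,558.47 − $213.51 = $3,344.96
Federal withholding: $3,344.96 × 0.1 = $334.50
State income tax: $3,344.96 × 0.08 = $267.60
PFL insurance: $3,558.47 × 0.005 = $17.79
SDI: $3,558.47 × 0.005 = $17.79
Gym membership: $312.88
AD&D insurance premium: $182.40
(Employer's $368.09 toward gym membership is not withheld from the employee.)
Total deductions = $213.51 + $334.50 + $267.60 + $17.79 + $17.79 + $312.88 + $182.40 = $1,346.47
Net pay = $3,558.47 − $1,346.47 = $2,212.00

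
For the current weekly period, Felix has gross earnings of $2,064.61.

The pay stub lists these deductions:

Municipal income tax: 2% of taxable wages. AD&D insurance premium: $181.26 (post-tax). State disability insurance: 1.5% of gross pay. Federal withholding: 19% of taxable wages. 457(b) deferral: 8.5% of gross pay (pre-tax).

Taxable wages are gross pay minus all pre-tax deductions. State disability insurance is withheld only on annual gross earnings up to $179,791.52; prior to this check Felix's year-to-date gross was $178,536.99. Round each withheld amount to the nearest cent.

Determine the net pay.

457(b) deferral: $2,064.61 × 0.085 = $175.49
Taxable wages = $2,064.61 − $175.49 = $1,889.12
Federal withholding: $1,889.12 × 0.19 = $358.93
Municipal income tax: $1,889.12 × 0.02 = $37.78
State disability insurance: only $179,791.52 − $178,536.99 = $1,254.53 of this check is subject → $1,254.53 × 0.015 = $18.82
AD&D insurance premium: $181.26
Total deductions = $175.49 + $358.93 + $37.78 + $18.82 + $181.26 = $772.28
Net pay = $2,064.61 − $772.28 = $1,292.33

$1,292.33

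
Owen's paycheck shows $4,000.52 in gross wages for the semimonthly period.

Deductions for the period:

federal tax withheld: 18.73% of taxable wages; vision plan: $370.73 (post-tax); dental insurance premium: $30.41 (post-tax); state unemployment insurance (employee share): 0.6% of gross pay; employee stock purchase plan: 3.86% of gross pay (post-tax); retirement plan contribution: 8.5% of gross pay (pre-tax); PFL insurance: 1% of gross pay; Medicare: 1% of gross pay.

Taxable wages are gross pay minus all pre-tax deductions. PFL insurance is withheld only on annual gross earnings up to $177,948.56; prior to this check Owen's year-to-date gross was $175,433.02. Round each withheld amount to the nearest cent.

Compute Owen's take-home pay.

$2,330.14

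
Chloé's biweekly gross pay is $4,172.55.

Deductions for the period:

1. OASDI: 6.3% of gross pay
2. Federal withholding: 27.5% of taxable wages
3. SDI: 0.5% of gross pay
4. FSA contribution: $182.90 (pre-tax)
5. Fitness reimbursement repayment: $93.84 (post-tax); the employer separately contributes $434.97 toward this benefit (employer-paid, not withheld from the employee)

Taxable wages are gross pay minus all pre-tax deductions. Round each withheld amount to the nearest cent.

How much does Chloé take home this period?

$2,514.93

FSA contribution: $182.90
Taxable wages = $4,172.55 − $182.90 = $3,989.65
Federal withholding: $3,989.65 × 0.275 = $1,097.15
SDI: $4,172.55 × 0.005 = $20.86
OASDI: $4,172.55 × 0.063 = $262.87
Fitness reimbursement repayment: $93.84
(Employer's $434.97 toward fitness reimbursement repayment is not withheld from the employee.)
Total deductions = $182.90 + $1,097.15 + $20.86 + $262.87 + $93.84 = $1,657.62
Net pay = $4,172.55 − $1,657.62 = $2,514.93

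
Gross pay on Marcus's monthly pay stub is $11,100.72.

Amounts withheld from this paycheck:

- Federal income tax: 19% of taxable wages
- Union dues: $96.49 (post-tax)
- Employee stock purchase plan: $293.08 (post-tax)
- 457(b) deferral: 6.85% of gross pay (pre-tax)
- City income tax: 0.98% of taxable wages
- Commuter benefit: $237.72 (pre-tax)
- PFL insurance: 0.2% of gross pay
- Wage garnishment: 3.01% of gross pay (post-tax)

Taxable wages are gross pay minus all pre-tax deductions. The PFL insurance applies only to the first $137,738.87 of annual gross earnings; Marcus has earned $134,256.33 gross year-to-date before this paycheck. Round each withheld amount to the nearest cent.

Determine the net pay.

$7,353.43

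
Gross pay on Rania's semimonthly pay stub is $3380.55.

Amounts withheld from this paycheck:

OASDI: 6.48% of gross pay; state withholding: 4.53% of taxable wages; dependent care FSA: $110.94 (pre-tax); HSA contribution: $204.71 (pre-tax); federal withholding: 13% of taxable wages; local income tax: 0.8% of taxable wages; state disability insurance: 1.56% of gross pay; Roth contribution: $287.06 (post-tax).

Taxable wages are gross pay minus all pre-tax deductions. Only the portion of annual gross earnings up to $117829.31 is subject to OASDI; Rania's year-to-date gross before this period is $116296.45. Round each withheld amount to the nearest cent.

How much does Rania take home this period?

$2063.97

Dependent care FSA: $110.94
HSA contribution: $204.71
Pre-tax total = $110.94 + $204.71 = $315.65
Taxable wages = $3380.55 − $315.65 = $3064.90
State withholding: $3064.90 × 0.0453 = $138.84
Local income tax: $3064.90 × 0.008 = $24.52
Federal withholding: $3064.90 × 0.13 = $398.44
OASDI: only $117829.31 − $116296.45 = $1532.86 of this check is subject → $1532.86 × 0.0648 = $99.33
State disability insurance: $3380.55 × 0.0156 = $52.74
Roth contribution: $287.06
Total deductions = $110.94 + $204.71 + $138.84 + $24.52 + $398.44 + $99.33 + $52.74 + $287.06 = $1316.58
Net pay = $3380.55 − $1316.58 = $2063.97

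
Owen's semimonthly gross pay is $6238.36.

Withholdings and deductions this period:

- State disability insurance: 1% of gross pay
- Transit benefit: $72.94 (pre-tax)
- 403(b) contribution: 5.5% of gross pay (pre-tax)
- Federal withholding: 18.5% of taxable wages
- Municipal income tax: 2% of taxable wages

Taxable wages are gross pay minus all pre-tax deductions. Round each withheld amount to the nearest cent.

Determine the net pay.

$4566.35

Transit benefit: $72.94
403(b) contribution: $6238.36 × 0.055 = $343.11
Pre-tax total = $72.94 + $343.11 = $416.05
Taxable wages = $6238.36 − $416.05 = $5822.31
Municipal income tax: $5822.31 × 0.02 = $116.45
Federal withholding: $5822.31 × 0.185 = $1077.13
State disability insurance: $6238.36 × 0.01 = $62.38
Total deductions = $72.94 + $343.11 + $116.45 + $1077.13 + $62.38 = $1672.01
Net pay = $6238.36 − $1672.01 = $4566.35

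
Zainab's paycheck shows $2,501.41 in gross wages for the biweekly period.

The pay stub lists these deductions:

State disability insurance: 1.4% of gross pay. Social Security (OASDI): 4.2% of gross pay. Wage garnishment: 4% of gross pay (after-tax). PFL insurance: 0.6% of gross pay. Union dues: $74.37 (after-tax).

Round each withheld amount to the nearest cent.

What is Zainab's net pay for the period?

$2,171.89

PFL insurance: $2,501.41 × 0.006 = $15.01
Social Security (OASDI): $2,501.41 × 0.042 = $105.06
State disability insurance: $2,501.41 × 0.014 = $35.02
Wage garnishment: $2,501.41 × 0.04 = $100.06
Union dues: $74.37
Total deductions = $15.01 + $105.06 + $35.02 + $100.06 + $74.37 = $329.52
Net pay = $2,501.41 − $329.52 = $2,171.89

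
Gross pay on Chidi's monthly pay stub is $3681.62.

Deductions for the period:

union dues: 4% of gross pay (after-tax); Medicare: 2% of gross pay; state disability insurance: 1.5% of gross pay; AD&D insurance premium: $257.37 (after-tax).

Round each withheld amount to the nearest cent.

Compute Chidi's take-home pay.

$3148.14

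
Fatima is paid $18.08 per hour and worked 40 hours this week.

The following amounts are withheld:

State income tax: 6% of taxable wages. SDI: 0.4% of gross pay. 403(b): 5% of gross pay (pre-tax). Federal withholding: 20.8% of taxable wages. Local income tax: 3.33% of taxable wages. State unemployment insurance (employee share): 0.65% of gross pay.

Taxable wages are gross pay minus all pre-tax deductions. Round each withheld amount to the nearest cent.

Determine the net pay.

Gross pay: 40 × $18.08 = $723.20
403(b): $723.20 × 0.05 = $36.16
Taxable wages = $723.20 − $36.16 = $687.04
Local income tax: $687.04 × 0.0333 = $22.88
State income tax: $687.04 × 0.06 = $41.22
Federal withholding: $687.04 × 0.208 = $142.90
State unemployment insurance (employee share): $723.20 × 0.0065 = $4.70
SDI: $723.20 × 0.004 = $2.89
Total deductions = $36.16 + $22.88 + $41.22 + $142.90 + $4.70 + $2.89 = $250.75
Net pay = $723.20 − $250.75 = $472.45

$472.45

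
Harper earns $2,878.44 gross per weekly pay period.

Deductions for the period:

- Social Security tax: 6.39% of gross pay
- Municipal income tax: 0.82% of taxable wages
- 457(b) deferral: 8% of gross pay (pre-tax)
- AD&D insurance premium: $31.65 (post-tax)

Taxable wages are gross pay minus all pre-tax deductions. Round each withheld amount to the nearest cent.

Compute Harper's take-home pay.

$2,410.87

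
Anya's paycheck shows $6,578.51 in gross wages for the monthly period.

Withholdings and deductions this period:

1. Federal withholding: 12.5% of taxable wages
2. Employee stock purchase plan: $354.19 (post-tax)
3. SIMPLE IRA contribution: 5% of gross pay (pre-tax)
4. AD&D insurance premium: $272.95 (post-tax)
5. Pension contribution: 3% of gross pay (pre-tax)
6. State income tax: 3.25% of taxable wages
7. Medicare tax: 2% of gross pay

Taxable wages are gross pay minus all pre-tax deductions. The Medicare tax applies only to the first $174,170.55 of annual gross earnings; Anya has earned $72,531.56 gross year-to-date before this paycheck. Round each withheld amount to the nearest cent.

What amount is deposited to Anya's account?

Pension contribution: $6,578.51 × 0.03 = $197.36
SIMPLE IRA contribution: $6,578.51 × 0.05 = $328.93
Pre-tax total = $197.36 + $328.93 = $526.29
Taxable wages = $6,578.51 − $526.29 = $6,052.22
Federal withholding: $6,052.22 × 0.125 = $756.53
State income tax: $6,052.22 × 0.0325 = $196.70
Medicare tax: cap not yet reached, full $6,578.51 is subject → $6,578.51 × 0.02 = $131.57
Employee stock purchase plan: $354.19
AD&D insurance premium: $272.95
Total deductions = $197.36 + $328.93 + $756.53 + $196.70 + $131.57 + $354.19 + $272.95 = $2,238.23
Net pay = $6,578.51 − $2,238.23 = $4,340.28

$4,340.28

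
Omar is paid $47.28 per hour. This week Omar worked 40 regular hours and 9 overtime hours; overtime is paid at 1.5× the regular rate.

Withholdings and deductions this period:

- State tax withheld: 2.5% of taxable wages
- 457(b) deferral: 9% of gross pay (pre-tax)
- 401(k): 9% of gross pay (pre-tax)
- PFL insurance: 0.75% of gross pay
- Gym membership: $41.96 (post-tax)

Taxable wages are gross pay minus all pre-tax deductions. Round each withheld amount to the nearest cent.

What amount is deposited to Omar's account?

$1,961.40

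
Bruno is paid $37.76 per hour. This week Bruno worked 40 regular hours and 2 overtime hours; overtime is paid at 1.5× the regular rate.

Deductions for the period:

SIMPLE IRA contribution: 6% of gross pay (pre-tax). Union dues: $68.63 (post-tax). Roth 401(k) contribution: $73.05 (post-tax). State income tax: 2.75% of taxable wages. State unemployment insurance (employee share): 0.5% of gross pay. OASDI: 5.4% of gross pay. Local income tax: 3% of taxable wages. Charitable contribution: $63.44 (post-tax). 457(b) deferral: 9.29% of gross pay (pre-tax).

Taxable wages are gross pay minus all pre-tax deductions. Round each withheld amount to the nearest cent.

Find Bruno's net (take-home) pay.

$995.42

Regular pay: 40 × $37.76 = $1510.40
Overtime pay: 2 × $37.76 × 1.5 = $113.28
Gross pay = $1510.40 + $113.28 = $1623.68
SIMPLE IRA contribution: $1623.68 × 0.06 = $97.42
457(b) deferral: $1623.68 × 0.0929 = $150.84
Pre-tax total = $97.42 + $150.84 = $248.26
Taxable wages = $1623.68 − $248.26 = $1375.42
Local income tax: $1375.42 × 0.03 = $41.26
State income tax: $1375.42 × 0.0275 = $37.82
OASDI: $1623.68 × 0.054 = $87.68
State unemployment insurance (employee share): $1623.68 × 0.005 = $8.12
Charitable contribution: $63.44
Union dues: $68.63
Roth 401(k) contribution: $73.05
Total deductions = $97.42 + $150.84 + $41.26 + $37.82 + $87.68 + $8.12 + $63.44 + $68.63 + $73.05 = $628.26
Net pay = $1623.68 − $628.26 = $995.42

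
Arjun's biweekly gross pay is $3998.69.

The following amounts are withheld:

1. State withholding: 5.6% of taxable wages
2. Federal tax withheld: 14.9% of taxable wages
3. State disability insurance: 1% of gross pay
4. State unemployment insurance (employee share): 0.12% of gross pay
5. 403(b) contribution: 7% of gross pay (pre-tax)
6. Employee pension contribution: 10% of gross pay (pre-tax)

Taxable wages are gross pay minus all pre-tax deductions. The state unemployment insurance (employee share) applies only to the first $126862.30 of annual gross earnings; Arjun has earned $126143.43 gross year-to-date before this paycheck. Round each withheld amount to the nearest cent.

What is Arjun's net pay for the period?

$2597.68

403(b) contribution: $3998.69 × 0.07 = $279.91
Employee pension contribution: $3998.69 × 0.1 = $399.87
Pre-tax total = $279.91 + $399.87 = $679.78
Taxable wages = $3998.69 − $679.78 = $3318.91
Federal tax withheld: $3318.91 × 0.149 = $494.52
State withholding: $3318.91 × 0.056 = $185.86
State disability insurance: $3998.69 × 0.01 = $39.99
State unemployment insurance (employee share): only $126862.30 − $126143.43 = $718.87 of this check is subject → $718.87 × 0.0012 = $0.86
Total deductions = $279.91 + $399.87 + $494.52 + $185.86 + $39.99 + $0.86 = $1401.01
Net pay = $3998.69 − $1401.01 = $2597.68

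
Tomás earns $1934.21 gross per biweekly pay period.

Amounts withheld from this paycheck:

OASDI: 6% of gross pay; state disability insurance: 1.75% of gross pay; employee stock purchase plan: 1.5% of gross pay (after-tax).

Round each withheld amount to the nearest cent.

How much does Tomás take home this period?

$1755.30

State disability insurance: $1934.21 × 0.0175 = $33.85
OASDI: $1934.21 × 0.06 = $116.05
Employee stock purchase plan: $1934.21 × 0.015 = $29.01
Total deductions = $33.85 + $116.05 + $29.01 = $178.91
Net pay = $1934.21 − $178.91 = $1755.30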